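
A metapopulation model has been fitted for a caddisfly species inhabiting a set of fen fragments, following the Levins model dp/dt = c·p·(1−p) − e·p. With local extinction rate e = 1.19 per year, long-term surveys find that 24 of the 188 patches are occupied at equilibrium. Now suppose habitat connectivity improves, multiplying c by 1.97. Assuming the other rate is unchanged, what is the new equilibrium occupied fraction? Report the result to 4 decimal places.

0.5572

Observed p* = 24/188 = 0.12766.
Balance c(1−p*) = e gives c = e/(1 − 0.12766) = 1.19/0.87234 = 1.36415.
New p* = 1 − e/c = 1 − 1.19000/2.68738 = 0.55719.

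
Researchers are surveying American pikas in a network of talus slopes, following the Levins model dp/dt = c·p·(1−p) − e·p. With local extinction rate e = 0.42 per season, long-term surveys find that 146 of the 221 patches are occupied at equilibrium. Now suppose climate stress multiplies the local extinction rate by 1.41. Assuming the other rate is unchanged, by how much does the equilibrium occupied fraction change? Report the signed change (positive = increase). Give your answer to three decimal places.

-0.139

Observed p* = 146/221 = 0.66063.
Balance c(1−p*) = e gives c = e/(1 − 0.66063) = 0.42/0.33937 = 1.23759.
New p* = 1 − e/c = 1 − 0.59220/1.23759 = 0.52149.
Δp* = 0.52149 − 0.66063 = -0.13914.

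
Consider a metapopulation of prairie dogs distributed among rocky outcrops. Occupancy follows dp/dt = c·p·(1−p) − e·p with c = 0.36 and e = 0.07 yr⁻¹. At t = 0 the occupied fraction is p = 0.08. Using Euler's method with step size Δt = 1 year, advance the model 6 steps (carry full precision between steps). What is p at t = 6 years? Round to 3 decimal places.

0.285

Update rule: p ← p + [c·p·(1−p) − e·p]·Δt with Δt = 1.
t = 1: p = 0.08000 + (+0.02090) = 0.10090
t = 2: p = 0.10090 + (+0.02560) = 0.12649
t = 3: p = 0.12649 + (+0.03092) = 0.15741
t = 4: p = 0.15741 + (+0.03673) = 0.19414
t = 5: p = 0.19414 + (+0.04273) = 0.23688
t = 6: p = 0.23688 + (+0.04849) = 0.28537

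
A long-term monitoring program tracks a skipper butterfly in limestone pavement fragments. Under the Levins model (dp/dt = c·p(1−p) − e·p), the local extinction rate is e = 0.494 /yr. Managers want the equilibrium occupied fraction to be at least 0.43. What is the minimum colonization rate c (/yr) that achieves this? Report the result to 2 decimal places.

0.87

p* = 1 − e/c ≥ 0.43 requires e/c ≤ 0.5700, i.e. c ≥ e/0.5700.
c_min = 0.494/0.5700 = 0.8667.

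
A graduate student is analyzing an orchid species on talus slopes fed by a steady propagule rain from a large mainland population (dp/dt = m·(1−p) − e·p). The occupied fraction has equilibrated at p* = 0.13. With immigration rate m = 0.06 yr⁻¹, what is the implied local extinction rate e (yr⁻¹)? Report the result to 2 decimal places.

At equilibrium m(1−p*) = e·p*, so e = m(1−p*)/p*.
e = 0.06 × 0.8700 / 0.13 = 0.4015.

0.40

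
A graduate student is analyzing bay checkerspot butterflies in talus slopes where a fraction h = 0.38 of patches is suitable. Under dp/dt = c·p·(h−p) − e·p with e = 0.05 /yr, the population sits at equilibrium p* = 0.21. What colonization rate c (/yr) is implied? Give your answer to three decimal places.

At equilibrium c(h−p*) = e, so c = e/(h−p*).
c = 0.05/(0.38 − 0.21) = 0.05/0.1700 = 0.2941.

0.294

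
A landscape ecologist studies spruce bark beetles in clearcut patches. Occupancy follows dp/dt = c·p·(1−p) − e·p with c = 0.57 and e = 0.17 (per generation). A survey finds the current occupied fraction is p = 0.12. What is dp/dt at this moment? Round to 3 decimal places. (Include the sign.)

0.040

Colonization term: c·p·(1−p) = 0.57×0.12×0.8800 = 0.06019.
Extinction term: e·p = 0.02040.
dp/dt = 0.06019 − 0.02040 = 0.03979.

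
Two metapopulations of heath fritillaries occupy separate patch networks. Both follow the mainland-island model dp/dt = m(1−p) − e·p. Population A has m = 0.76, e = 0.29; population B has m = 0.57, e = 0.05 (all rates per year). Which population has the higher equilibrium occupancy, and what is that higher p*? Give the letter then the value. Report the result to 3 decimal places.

B, 0.919

A: p*_A = m/(m+e) = 0.76/1.0500 = 0.7238.
B: p*_B = 0.57/0.6200 = 0.9194.
B is higher at 0.9194.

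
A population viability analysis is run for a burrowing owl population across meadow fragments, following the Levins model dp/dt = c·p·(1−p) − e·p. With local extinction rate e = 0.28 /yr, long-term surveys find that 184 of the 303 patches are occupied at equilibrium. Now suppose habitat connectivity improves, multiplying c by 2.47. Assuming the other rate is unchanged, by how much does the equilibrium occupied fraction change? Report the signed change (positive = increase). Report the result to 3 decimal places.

0.234

Observed p* = 184/303 = 0.60726.
Balance c(1−p*) = e gives c = e/(1 − 0.60726) = 0.28/0.39274 = 0.71294.
New p* = 1 − e/c = 1 − 0.28000/1.76096 = 0.84100.
Δp* = 0.84100 − 0.60726 = +0.23374.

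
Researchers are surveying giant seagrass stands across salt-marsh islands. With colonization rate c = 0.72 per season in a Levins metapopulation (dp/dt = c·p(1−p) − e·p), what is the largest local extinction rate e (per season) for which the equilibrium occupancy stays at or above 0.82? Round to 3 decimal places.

0.130

1 − e/c ≥ 0.82 ⇒ e ≤ c(1 − 0.82) = 0.72 × 0.1800.
e_max = 0.1296.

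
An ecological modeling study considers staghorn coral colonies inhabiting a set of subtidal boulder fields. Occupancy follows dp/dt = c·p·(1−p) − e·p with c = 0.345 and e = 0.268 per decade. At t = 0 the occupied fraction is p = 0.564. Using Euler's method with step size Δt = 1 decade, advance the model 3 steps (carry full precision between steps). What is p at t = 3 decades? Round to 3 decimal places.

0.415

Update rule: p ← p + [c·p·(1−p) − e·p]·Δt with Δt = 1.
  1  |  dp/dt·Δt = -0.066315  |  p_1 = 0.497685
  2  |  dp/dt·Δt = -0.047131  |  p_2 = 0.450553
  3  |  dp/dt·Δt = -0.035342  |  p_3 = 0.415212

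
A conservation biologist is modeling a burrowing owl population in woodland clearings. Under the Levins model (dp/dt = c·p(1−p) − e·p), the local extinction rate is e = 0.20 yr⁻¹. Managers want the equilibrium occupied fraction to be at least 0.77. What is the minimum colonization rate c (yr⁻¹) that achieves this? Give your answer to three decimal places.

p* = 1 − e/c ≥ 0.77 requires e/c ≤ 0.2300, i.e. c ≥ e/0.2300.
c_min = 0.20/0.2300 = 0.8696.

0.870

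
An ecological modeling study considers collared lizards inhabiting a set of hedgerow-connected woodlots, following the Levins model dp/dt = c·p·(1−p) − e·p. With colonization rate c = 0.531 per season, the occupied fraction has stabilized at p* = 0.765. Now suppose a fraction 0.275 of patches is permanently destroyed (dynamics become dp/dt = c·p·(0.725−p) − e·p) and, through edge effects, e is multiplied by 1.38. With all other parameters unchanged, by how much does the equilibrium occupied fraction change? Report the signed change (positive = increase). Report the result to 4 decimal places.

-0.3643

Balance c(1−p*) = e gives e = 0.531×(1 − 0.76500) = 0.12478.
New p* = 0.725 − e/c = 0.725 − 0.17220/0.53100 = 0.40071.
Δp* = 0.40071 − 0.76500 = -0.36429.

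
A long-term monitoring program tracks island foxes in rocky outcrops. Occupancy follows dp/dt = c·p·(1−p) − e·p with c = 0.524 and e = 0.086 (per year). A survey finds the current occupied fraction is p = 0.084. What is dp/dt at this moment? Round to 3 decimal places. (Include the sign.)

Colonization term: c·p·(1−p) = 0.524×0.084×0.9160 = 0.04032.
Extinction term: e·p = 0.00722.
dp/dt = 0.04032 − 0.00722 = 0.03309.

0.033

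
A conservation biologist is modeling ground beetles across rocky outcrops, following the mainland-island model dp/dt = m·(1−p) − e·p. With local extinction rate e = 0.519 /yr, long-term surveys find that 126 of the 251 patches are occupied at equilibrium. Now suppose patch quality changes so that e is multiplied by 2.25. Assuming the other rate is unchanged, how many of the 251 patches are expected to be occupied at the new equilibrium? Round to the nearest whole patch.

78

Observed p* = 126/251 = 0.50199.
Balance m(1−p*) = e·p* gives m = e·p*/(1−p*) = 0.519×0.50199/0.49801 = 0.52315.
New p* = m/(m+e) = 0.52315/(0.52315+1.16775) = 0.30939.
Expected occupied = 251 × 0.30939 = 77.66 ≈ 78.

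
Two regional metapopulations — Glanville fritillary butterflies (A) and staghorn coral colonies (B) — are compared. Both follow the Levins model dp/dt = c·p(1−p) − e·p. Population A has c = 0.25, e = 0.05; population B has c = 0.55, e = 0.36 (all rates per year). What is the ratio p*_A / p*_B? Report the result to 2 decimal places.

2.32

A: p*_A = 1 − 0.05/0.25 = 0.8000.
B: p*_B = 1 − 0.36/0.55 = 0.3455.
p*_A / p*_B = 0.8000/0.3455 = 2.3158.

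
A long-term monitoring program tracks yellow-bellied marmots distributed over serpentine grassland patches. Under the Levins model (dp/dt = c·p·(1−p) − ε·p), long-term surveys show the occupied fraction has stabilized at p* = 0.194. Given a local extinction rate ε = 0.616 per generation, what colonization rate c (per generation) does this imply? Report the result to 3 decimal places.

0.764

At equilibrium c(1−p*) = ε, so c = ε/(1−p*).
c = 0.616/(1 − 0.194) = 0.616/0.8060 = 0.7643.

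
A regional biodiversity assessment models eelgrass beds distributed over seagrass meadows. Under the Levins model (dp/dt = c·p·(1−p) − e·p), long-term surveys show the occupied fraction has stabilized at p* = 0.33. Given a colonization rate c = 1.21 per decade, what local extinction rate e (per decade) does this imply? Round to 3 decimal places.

At equilibrium c(1−p*) = e.
e = 1.21 × (1 − 0.33) = 1.21 × 0.6700 = 0.8107.

0.811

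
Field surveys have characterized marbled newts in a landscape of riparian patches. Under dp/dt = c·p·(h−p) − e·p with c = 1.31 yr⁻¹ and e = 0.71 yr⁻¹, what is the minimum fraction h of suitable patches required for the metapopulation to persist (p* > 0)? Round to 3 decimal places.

0.542

p* = h − e/c is positive only when h > e/c.
h_min = e/c = 0.71/1.31 = 0.5420.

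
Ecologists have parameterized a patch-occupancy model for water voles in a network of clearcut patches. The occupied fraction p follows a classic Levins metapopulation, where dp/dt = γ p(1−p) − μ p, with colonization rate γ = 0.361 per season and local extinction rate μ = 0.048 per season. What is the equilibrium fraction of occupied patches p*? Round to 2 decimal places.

0.87

Setting dp/dt = 0 and dividing through by p* gives γ·(1−p*) = μ.
So p* = 1 − μ/γ = 1 − 0.048/0.361 = 1 − 0.1330 = 0.8670.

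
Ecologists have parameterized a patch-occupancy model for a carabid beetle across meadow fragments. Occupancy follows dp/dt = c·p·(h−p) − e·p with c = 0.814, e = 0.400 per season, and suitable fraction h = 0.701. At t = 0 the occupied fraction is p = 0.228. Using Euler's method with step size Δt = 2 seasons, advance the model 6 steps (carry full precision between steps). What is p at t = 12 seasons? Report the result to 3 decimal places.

Update rule: p ← p + [c·p·(h−p) − e·p]·Δt with Δt = 2.
  1  |  dp/dt·Δt = -0.006830  |  p_1 = 0.221170
  2  |  dp/dt·Δt = -0.004166  |  p_2 = 0.217004
  3  |  dp/dt·Δt = -0.002616  |  p_3 = 0.214388
  4  |  dp/dt·Δt = -0.001671  |  p_4 = 0.212717
  5  |  dp/dt·Δt = -0.001080  |  p_5 = 0.211637
  6  |  dp/dt·Δt = -0.000702  |  p_6 = 0.210935

0.211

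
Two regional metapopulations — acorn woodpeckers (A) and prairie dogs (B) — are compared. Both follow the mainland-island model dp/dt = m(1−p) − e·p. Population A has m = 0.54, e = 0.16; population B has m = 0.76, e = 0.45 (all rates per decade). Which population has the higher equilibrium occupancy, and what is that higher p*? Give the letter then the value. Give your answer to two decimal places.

A: p*_A = m/(m+e) = 0.54/0.7000 = 0.7714.
B: p*_B = 0.76/1.2100 = 0.6281.
A is higher at 0.7714.

A, 0.77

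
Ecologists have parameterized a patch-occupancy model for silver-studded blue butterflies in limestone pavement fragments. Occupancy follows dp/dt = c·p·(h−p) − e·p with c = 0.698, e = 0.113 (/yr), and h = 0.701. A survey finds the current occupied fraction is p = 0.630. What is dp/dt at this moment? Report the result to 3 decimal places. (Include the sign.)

Colonization term: c·p·(h−p) = 0.698×0.630×0.0710 = 0.03122.
Extinction term: e·p = 0.07119.
dp/dt = 0.03122 − 0.07119 = -0.03997.

-0.040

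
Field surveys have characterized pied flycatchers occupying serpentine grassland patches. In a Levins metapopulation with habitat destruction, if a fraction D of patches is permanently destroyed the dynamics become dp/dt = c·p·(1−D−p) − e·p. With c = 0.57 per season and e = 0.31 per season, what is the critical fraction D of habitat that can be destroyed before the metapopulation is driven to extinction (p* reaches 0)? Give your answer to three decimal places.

The nontrivial equilibrium is p* = (1−D) − e/c; extinction occurs when this hits zero.
So D_crit = 1 − e/c = 1 − 0.31/0.57 = 1 − 0.5439 = 0.4561.
This equals the undisturbed p*, a classic result of Lande's extension.

0.456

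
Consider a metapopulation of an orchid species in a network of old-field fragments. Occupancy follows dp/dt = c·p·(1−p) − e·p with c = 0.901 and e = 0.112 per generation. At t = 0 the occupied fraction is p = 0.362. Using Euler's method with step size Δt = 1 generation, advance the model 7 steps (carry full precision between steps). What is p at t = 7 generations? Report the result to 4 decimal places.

Update rule: p ← p + [c·p·(1−p) − e·p]·Δt with Δt = 1.
p: 0.36200 → 0.52955  (Δp = +0.16755)
p: 0.52955 → 0.69470  (Δp = +0.16515)
p: 0.69470 → 0.80799  (Δp = +0.11329)
p: 0.80799 → 0.85728  (Δp = +0.04929)
p: 0.85728 → 0.87150  (Δp = +0.01422)
p: 0.87150 → 0.87479  (Δp = +0.00329)
p: 0.87479 → 0.87550  (Δp = +0.00071)

0.8755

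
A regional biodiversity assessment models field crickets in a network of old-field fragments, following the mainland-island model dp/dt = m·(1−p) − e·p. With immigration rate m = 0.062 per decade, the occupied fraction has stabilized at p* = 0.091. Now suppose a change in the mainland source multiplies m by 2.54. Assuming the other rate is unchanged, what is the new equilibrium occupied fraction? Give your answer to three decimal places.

Balance m(1−p*) = e·p* gives e = m(1−p*)/p* = 0.062×0.90900/0.09100 = 0.61932.
New p* = m/(m+e) = 0.15748/(0.15748+0.61932) = 0.20273.

0.203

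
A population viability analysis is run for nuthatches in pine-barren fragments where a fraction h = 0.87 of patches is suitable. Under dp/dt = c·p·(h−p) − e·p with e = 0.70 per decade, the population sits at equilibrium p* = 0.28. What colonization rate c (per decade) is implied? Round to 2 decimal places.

1.19

At equilibrium c(h−p*) = e, so c = e/(h−p*).
c = 0.70/(0.87 − 0.28) = 0.70/0.5900 = 1.1864.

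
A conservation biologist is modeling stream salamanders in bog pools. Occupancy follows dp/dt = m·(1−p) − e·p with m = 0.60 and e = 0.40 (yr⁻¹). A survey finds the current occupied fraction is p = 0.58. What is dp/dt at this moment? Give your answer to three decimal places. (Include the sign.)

Colonization term: m·(1−p) = 0.60×0.4200 = 0.25200.
Extinction term: e·p = 0.23200.
dp/dt = 0.25200 − 0.23200 = 0.02000.

0.020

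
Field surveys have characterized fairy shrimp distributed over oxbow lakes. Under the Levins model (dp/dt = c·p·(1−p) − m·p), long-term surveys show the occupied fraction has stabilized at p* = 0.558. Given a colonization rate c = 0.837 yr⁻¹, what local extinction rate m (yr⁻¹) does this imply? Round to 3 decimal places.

0.370

At equilibrium c(1−p*) = m.
m = 0.837 × (1 − 0.558) = 0.837 × 0.4420 = 0.3700.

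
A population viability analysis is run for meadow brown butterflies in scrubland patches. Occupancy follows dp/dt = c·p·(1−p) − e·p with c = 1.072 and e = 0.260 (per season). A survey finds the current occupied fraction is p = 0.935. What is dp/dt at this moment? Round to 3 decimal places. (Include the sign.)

Colonization term: c·p·(1−p) = 1.072×0.935×0.0650 = 0.06515.
Extinction term: e·p = 0.24310.
dp/dt = 0.06515 − 0.24310 = -0.17795.

-0.178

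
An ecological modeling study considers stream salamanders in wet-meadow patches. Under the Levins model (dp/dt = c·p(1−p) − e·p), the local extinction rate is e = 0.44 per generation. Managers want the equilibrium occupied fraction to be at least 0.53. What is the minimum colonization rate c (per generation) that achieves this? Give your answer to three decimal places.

p* = 1 − e/c ≥ 0.53 requires e/c ≤ 0.4700, i.e. c ≥ e/0.4700.
c_min = 0.44/0.4700 = 0.9362.

0.936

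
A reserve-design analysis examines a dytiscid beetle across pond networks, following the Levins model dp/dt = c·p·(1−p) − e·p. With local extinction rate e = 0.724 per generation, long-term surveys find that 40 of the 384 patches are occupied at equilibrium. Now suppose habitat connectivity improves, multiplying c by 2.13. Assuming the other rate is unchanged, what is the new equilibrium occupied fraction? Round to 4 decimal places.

0.5794

Observed p* = 40/384 = 0.10417.
Balance c(1−p*) = e gives c = e/(1 − 0.10417) = 0.724/0.89583 = 0.80819.
New p* = 1 − e/c = 1 − 0.72400/1.72144 = 0.57942.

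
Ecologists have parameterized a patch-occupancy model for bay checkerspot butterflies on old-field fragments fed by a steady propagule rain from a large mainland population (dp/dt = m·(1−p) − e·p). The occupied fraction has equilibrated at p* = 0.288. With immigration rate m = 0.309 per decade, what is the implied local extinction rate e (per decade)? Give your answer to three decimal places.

At equilibrium m(1−p*) = e·p*, so e = m(1−p*)/p*.
e = 0.309 × 0.7120 / 0.288 = 0.7639.

0.764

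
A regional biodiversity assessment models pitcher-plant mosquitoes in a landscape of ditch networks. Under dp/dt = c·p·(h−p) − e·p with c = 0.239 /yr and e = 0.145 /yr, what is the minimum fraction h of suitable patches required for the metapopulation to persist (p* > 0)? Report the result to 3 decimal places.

0.607

p* = h − e/c is positive only when h > e/c.
h_min = e/c = 0.145/0.239 = 0.6067.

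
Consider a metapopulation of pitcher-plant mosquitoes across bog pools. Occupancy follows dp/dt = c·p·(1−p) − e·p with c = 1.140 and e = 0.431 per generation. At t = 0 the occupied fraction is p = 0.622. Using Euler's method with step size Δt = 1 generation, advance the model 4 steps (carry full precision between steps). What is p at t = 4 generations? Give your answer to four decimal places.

Update rule: p ← p + [c·p·(1−p) − e·p]·Δt with Δt = 1.
t = 1: p = 0.62200 + (-0.00005) = 0.62195
t = 2: p = 0.62195 + (-0.00001) = 0.62194
t = 3: p = 0.62194 + (-0.00000) = 0.62193
t = 4: p = 0.62193 + (-0.00000) = 0.62193

0.6219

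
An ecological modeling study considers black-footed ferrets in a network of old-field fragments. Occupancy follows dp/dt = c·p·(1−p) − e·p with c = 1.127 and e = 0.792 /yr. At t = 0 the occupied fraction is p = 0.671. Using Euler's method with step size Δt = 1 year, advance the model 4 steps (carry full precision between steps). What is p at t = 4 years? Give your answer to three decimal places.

Update rule: p ← p + [c·p·(1−p) − e·p]·Δt with Δt = 1.
t = 1: p = 0.67100 + (-0.28264) = 0.38836
t = 2: p = 0.38836 + (-0.03988) = 0.34848
t = 3: p = 0.34848 + (-0.02012) = 0.32836
t = 4: p = 0.32836 + (-0.01151) = 0.31685

0.317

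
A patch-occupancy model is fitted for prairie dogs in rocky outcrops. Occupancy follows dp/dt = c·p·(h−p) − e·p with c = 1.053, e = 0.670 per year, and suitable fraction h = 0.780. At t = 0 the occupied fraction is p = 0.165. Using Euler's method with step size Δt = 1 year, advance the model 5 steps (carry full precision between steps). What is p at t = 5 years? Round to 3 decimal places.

Update rule: p ← p + [c·p·(h−p) − e·p]·Δt with Δt = 1.
step 1: Δp = -0.00370, p = 0.16130
step 2: Δp = -0.00299, p = 0.15832
step 3: Δp = -0.00243, p = 0.15588
step 4: Δp = -0.00200, p = 0.15389
step 5: Δp = -0.00165, p = 0.15224

0.152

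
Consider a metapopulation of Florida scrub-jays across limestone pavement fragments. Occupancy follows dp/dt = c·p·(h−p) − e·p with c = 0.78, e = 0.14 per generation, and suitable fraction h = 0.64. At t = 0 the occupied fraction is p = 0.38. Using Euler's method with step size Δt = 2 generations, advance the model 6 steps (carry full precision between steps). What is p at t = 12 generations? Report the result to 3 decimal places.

Update rule: p ← p + [c·p·(h−p) − e·p]·Δt with Δt = 2.
t = 2: p = 0.38000 + (+0.04773) = 0.42773
t = 4: p = 0.42773 + (+0.02188) = 0.44960
t = 6: p = 0.44960 + (+0.00765) = 0.45726
t = 8: p = 0.45726 + (+0.00232) = 0.45958
t = 10: p = 0.45958 + (+0.00067) = 0.46025
t = 12: p = 0.46025 + (+0.00019) = 0.46044

0.460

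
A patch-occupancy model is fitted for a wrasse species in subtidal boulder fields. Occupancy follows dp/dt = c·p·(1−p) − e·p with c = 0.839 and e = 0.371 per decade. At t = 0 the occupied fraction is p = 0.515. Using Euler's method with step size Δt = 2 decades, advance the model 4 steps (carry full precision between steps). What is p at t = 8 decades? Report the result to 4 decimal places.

Update rule: p ← p + [c·p·(1−p) − e·p]·Δt with Δt = 2.
  1  |  dp/dt·Δt = +0.036992  |  p_1 = 0.551992
  2  |  dp/dt·Δt = +0.005386  |  p_2 = 0.557378
  3  |  dp/dt·Δt = +0.000401  |  p_3 = 0.557779
  4  |  dp/dt·Δt = +0.000026  |  p_4 = 0.557805

0.5578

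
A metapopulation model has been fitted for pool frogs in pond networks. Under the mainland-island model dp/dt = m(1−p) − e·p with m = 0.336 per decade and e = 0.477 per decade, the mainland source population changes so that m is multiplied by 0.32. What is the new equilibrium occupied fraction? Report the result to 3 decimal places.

0.184

Before: p* = 0.336/(0.336+0.477) = 0.4133.
After: m = 0.10752, e = 0.477; p* = 0.10752/0.5845 = 0.1839.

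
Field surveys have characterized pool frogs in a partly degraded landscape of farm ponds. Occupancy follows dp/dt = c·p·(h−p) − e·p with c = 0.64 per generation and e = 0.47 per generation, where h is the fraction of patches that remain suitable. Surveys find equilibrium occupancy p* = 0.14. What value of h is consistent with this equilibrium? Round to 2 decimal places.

At equilibrium c(h−p*) = e, so h = p* + e/c.
h = 0.14 + 0.47/0.64 = 0.14 + 0.7344 = 0.8744.

0.87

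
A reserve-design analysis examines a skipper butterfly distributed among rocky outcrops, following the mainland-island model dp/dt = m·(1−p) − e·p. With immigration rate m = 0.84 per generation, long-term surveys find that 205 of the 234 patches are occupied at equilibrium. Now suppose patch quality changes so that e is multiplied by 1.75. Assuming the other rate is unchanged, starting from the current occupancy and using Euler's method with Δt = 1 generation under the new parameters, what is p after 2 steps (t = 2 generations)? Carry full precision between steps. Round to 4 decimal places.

Observed p* = 205/234 = 0.87607.
Balance m(1−p*) = e·p* gives e = m(1−p*)/p* = 0.84×0.12393/0.87607 = 0.11883.
Starting from p₀ = 0.87607; update p ← p + (dp/dt)·Δt with the new parameters.
p: 0.87607 → 0.79799  (Δp = -0.07808)
p: 0.79799 → 0.80174  (Δp = +0.00374)

0.8017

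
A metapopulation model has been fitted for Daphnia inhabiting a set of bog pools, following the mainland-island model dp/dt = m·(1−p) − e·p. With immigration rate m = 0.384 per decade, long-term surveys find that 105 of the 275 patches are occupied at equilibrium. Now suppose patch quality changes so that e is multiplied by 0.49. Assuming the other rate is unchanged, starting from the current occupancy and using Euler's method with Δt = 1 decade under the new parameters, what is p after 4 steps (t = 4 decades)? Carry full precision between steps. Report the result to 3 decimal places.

0.556

Observed p* = 105/275 = 0.38182.
Balance m(1−p*) = e·p* gives e = m(1−p*)/p* = 0.384×0.61818/0.38182 = 0.62171.
Starting from p₀ = 0.38182; update p ← p + (dp/dt)·Δt with the new parameters.
  1  |  dp/dt·Δt = +0.121065  |  p_1 = 0.502883
  2  |  dp/dt·Δt = +0.037695  |  p_2 = 0.540578
  3  |  dp/dt·Δt = +0.011737  |  p_3 = 0.552314
  4  |  dp/dt·Δt = +0.003654  |  p_4 = 0.555969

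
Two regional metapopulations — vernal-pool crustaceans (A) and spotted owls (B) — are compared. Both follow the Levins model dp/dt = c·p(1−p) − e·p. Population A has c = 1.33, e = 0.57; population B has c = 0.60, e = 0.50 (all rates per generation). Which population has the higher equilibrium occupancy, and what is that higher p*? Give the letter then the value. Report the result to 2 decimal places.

A, 0.57

A: p*_A = 1 − 0.57/1.33 = 0.5714.
B: p*_B = 1 − 0.50/0.60 = 0.1667.
A is higher at 0.5714.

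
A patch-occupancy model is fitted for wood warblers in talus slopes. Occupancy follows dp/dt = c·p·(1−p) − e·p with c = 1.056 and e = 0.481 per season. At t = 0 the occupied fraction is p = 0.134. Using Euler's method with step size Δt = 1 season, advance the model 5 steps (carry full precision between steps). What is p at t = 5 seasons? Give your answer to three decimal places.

0.472

Update rule: p ← p + [c·p·(1−p) − e·p]·Δt with Δt = 1.
step 1: Δp = +0.05809, p = 0.19209
step 2: Δp = +0.07149, p = 0.26358
step 3: Δp = +0.07819, p = 0.34177
step 4: Δp = +0.07317, p = 0.41494
step 5: Δp = +0.05677, p = 0.47171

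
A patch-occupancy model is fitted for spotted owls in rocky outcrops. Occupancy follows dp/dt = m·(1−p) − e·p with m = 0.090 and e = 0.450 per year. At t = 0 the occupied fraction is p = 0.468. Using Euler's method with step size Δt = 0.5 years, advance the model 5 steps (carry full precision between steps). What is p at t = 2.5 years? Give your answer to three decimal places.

Update rule: p ← p + [m·(1−p) − e·p]·Δt with Δt = 0.5.
t = 0.5: p = 0.46800 + (-0.08136) = 0.38664
t = 1: p = 0.38664 + (-0.05939) = 0.32725
t = 1.5: p = 0.32725 + (-0.04336) = 0.28389
t = 2: p = 0.28389 + (-0.03165) = 0.25224
t = 2.5: p = 0.25224 + (-0.02310) = 0.22914

0.229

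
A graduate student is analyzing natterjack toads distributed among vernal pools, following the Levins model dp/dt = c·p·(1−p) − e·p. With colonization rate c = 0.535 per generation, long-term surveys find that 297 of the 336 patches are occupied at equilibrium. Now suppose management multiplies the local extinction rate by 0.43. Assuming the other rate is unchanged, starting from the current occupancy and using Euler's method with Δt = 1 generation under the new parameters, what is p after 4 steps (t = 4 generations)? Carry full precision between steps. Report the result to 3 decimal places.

0.946

Observed p* = 297/336 = 0.88393.
Balance c(1−p*) = e gives e = 0.535×(1 − 0.88393) = 0.06210.
Starting from p₀ = 0.88393; update p ← p + (dp/dt)·Δt with the new parameters.
t = 1: p = 0.88393 + (+0.03129) = 0.91522
t = 2: p = 0.91522 + (+0.01708) = 0.93229
t = 3: p = 0.93229 + (+0.00888) = 0.94117
t = 4: p = 0.94117 + (+0.00449) = 0.94566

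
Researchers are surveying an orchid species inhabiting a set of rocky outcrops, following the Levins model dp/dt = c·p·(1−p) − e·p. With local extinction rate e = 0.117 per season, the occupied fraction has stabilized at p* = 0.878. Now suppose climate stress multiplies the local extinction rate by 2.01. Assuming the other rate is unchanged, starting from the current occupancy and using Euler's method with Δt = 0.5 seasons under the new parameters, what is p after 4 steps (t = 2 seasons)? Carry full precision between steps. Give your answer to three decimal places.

0.771

Balance c(1−p*) = e gives c = e/(1 − 0.87800) = 0.117/0.12200 = 0.95902.
Starting from p₀ = 0.87800; update p ← p + (dp/dt)·Δt with the new parameters.
p: 0.87800 → 0.82612  (Δp = -0.05188)
p: 0.82612 → 0.79786  (Δp = -0.02826)
p: 0.79786 → 0.78138  (Δp = -0.01648)
p: 0.78138 → 0.77141  (Δp = -0.00997)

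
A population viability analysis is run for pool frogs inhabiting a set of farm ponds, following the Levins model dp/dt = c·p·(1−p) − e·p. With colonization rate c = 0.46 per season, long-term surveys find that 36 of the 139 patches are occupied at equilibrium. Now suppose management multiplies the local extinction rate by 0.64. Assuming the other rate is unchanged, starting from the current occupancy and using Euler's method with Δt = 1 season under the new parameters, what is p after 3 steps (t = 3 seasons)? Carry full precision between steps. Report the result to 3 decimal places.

0.352

Observed p* = 36/139 = 0.25899.
Balance c(1−p*) = e gives e = 0.46×(1 − 0.25899) = 0.34086.
Starting from p₀ = 0.25899; update p ← p + (dp/dt)·Δt with the new parameters.
p: 0.25899 → 0.29077  (Δp = +0.03178)
p: 0.29077 → 0.32220  (Δp = +0.03143)
p: 0.32220 → 0.35237  (Δp = +0.03017)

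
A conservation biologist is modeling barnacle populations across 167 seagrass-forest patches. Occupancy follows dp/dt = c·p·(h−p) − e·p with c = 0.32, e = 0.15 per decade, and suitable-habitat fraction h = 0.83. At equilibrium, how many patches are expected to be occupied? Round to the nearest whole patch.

60

p* = h − e/c = 0.83 − 0.4688 = 0.3612.
Expected occupied patches = N × p* = 167 × 0.3612 = 60.33 ≈ 60.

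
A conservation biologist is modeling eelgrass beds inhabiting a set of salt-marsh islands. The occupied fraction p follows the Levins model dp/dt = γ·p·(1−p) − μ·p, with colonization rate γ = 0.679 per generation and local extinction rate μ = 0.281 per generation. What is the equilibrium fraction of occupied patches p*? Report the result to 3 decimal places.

0.586

Setting dp/dt = 0 and dividing through by p* gives γ·(1−p*) = μ.
So p* = 1 − μ/γ = 1 − 0.281/0.679 = 1 − 0.4138 = 0.5862.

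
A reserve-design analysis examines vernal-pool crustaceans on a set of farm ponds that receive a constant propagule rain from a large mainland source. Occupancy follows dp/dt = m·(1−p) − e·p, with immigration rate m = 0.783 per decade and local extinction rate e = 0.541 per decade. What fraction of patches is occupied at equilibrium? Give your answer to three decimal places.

Setting dp/dt = 0: m − m·p* = e·p*, so m = (m+e)·p*.
p* = m/(m+e) = 0.783/(0.783+0.541) = 0.783/1.3240 = 0.5914.

0.591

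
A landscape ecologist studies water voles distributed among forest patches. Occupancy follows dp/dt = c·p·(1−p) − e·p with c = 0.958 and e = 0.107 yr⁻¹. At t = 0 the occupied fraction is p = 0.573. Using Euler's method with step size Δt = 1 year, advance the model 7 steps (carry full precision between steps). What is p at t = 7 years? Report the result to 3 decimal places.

0.888

Update rule: p ← p + [c·p·(1−p) − e·p]·Δt with Δt = 1.
  1  |  dp/dt·Δt = +0.173084  |  p_1 = 0.746084
  2  |  dp/dt·Δt = +0.101655  |  p_2 = 0.847739
  3  |  dp/dt·Δt = +0.032948  |  p_3 = 0.880687
  4  |  dp/dt·Δt = +0.006430  |  p_4 = 0.887118
  5  |  dp/dt·Δt = +0.001012  |  p_5 = 0.888130
  6  |  dp/dt·Δt = +0.000152  |  p_6 = 0.888282
  7  |  dp/dt·Δt = +0.000023  |  p_7 = 0.888305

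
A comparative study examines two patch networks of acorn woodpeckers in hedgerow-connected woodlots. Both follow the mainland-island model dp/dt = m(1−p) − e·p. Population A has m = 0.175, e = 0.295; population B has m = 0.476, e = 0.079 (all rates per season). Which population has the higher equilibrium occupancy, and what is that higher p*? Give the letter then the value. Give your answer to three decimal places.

B, 0.858

A: p*_A = m/(m+e) = 0.175/0.4700 = 0.3723.
B: p*_B = 0.476/0.5550 = 0.8577.
B is higher at 0.8577.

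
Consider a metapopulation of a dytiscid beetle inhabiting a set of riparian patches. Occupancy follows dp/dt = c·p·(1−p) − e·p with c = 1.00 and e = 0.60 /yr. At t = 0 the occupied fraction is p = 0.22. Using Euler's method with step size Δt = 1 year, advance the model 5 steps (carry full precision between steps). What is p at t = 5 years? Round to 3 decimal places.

0.368

Update rule: p ← p + [c·p·(1−p) − e·p]·Δt with Δt = 1.
  1  |  dp/dt·Δt = +0.039600  |  p_1 = 0.259600
  2  |  dp/dt·Δt = +0.036448  |  p_2 = 0.296048
  3  |  dp/dt·Δt = +0.030775  |  p_3 = 0.326823
  4  |  dp/dt·Δt = +0.023916  |  p_4 = 0.350739
  5  |  dp/dt·Δt = +0.017278  |  p_5 = 0.368017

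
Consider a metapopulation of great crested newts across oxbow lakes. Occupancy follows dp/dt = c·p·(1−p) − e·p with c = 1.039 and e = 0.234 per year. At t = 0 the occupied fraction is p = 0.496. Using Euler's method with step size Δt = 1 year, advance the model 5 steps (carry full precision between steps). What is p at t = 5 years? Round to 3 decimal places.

Update rule: p ← p + [c·p·(1−p) − e·p]·Δt with Δt = 1.
p: 0.49600 → 0.63967  (Δp = +0.14367)
p: 0.63967 → 0.72947  (Δp = +0.08980)
p: 0.72947 → 0.76381  (Δp = +0.03435)
p: 0.76381 → 0.77252  (Δp = +0.00871)
p: 0.77252 → 0.77434  (Δp = +0.00182)

0.774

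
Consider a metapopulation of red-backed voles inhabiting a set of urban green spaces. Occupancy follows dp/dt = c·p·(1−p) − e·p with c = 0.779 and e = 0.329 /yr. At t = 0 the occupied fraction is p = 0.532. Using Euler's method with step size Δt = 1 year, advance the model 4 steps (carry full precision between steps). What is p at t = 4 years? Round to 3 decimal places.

0.573

Update rule: p ← p + [c·p·(1−p) − e·p]·Δt with Δt = 1.
p: 0.53200 → 0.55092  (Δp = +0.01892)
p: 0.55092 → 0.56240  (Δp = +0.01148)
p: 0.56240 → 0.56909  (Δp = +0.00669)
p: 0.56909 → 0.57289  (Δp = +0.00380)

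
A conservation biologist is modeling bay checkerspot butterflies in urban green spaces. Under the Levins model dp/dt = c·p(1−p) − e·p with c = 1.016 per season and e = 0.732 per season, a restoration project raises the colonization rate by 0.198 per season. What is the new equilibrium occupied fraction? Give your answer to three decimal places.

0.397

Before: p* = 1 − 0.732/1.016 = 0.2795.
After the change, c = 1.214, e = 0.732, so p* = 1 − 0.732/1.214 = 0.3970.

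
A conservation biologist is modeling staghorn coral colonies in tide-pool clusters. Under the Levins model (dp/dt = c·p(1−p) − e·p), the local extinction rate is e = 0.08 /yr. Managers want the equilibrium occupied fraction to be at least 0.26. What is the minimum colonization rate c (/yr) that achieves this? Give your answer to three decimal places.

p* = 1 − e/c ≥ 0.26 requires e/c ≤ 0.7400, i.e. c ≥ e/0.7400.
c_min = 0.08/0.7400 = 0.1081.

0.108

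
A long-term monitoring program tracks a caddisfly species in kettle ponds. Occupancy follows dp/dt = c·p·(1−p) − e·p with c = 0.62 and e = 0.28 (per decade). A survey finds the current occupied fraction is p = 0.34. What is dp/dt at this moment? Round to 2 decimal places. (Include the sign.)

0.04

Colonization term: c·p·(1−p) = 0.62×0.34×0.6600 = 0.13913.
Extinction term: e·p = 0.09520.
dp/dt = 0.13913 − 0.09520 = 0.04393.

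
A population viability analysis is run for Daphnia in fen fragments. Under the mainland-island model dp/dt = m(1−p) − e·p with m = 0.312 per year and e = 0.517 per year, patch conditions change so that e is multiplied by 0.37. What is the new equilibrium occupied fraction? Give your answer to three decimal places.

0.620

Before: p* = 0.312/(0.312+0.517) = 0.3764.
After: m = 0.312, e = 0.19129; p* = 0.312/0.5033 = 0.6199.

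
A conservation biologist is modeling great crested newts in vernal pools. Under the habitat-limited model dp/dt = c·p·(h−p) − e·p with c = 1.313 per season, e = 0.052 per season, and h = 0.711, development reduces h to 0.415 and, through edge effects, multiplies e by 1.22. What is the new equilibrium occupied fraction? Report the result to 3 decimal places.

Before: p* = h − e/c = 0.711 − 0.052/1.313 = 0.711 − 0.0396 = 0.6714.
After: c = 1.313, e = 0.06344, h = 0.415; p* = 0.415 − 0.06344/1.313 = 0.3667.

0.367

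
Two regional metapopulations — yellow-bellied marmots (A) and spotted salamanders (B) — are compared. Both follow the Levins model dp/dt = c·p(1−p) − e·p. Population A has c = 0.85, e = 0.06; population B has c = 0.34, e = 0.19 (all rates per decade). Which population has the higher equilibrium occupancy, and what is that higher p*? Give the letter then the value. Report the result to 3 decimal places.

A, 0.929

A: p*_A = 1 − 0.06/0.85 = 0.9294.
B: p*_B = 1 − 0.19/0.34 = 0.4412.
A is higher at 0.9294.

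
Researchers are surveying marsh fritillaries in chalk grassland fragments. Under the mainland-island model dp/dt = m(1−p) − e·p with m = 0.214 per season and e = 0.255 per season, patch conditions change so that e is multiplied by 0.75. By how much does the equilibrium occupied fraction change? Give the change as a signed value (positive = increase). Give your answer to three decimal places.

Before: p* = 0.214/(0.214+0.255) = 0.4563.
After: m = 0.214, e = 0.19125; p* = 0.214/0.4052 = 0.5281.
Δp* = 0.5281 − 0.4563 = +0.0718.

0.072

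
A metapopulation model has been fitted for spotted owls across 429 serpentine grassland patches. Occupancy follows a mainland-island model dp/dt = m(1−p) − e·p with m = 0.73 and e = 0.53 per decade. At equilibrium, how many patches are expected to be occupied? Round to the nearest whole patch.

249

p* = m/(m+e) = 0.73/1.2600 = 0.5794.
Expected occupied patches = N × p* = 429 × 0.5794 = 248.55 ≈ 249.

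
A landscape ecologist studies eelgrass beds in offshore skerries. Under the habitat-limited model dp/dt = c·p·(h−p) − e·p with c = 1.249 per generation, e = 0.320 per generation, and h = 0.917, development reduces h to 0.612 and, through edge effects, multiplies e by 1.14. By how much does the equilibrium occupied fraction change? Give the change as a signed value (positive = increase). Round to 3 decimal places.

Before: p* = h − e/c = 0.917 − 0.320/1.249 = 0.917 − 0.2562 = 0.6608.
After: c = 1.249, e = 0.3648, h = 0.612; p* = 0.612 − 0.3648/1.249 = 0.3199.
Δp* = 0.3199 − 0.6608 = -0.3409.

-0.341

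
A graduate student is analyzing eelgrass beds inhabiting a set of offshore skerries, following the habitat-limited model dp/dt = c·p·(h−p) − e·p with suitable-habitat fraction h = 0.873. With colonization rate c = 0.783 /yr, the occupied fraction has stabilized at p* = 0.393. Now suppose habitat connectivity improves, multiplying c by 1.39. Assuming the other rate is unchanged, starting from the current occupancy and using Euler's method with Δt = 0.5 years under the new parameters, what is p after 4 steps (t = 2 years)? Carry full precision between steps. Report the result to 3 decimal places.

0.482

Balance c(h−p*) = e gives e = 0.783×(0.873 − 0.39300) = 0.37584.
Starting from p₀ = 0.39300; update p ← p + (dp/dt)·Δt with the new parameters.
t = 0.5: p = 0.39300 + (+0.02880) = 0.42180
t = 1: p = 0.42180 + (+0.02430) = 0.44610
t = 1.5: p = 0.44610 + (+0.01980) = 0.46591
t = 2: p = 0.46591 + (+0.01566) = 0.48157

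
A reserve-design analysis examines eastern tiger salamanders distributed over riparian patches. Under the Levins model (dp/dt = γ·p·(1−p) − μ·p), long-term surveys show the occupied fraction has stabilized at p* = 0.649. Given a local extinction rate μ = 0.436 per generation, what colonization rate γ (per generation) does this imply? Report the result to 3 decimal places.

At equilibrium γ(1−p*) = μ, so γ = μ/(1−p*).
γ = 0.436/(1 − 0.649) = 0.436/0.3510 = 1.2422.

1.242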